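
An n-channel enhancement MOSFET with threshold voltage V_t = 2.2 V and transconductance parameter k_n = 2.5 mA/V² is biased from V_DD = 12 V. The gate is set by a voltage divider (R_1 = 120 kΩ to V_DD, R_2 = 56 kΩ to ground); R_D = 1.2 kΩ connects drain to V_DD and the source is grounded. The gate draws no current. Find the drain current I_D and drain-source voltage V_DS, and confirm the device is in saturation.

V_G = V_DD·R_2/(R_1+R_2) = 12×56/176 = 3.82 V. With the source grounded, V_GS = V_G = 3.82 V.
Assume saturation: I_D = (k_n/2)(V_GS − V_t)² = (2.5/2)×(3.82 − 2.2)² = 1.25×1.62² = 3.27 mA.
V_DS = V_DD − I_D·R_D = 12 − 3.27×1.2 = 8.07 V.
Saturation requires V_DS ≥ V_GS − V_t = 1.62 V; 8.07 ≥ 1.62 ✓.

I_D ≈ 3.3 mA, V_DS ≈ 8.1 V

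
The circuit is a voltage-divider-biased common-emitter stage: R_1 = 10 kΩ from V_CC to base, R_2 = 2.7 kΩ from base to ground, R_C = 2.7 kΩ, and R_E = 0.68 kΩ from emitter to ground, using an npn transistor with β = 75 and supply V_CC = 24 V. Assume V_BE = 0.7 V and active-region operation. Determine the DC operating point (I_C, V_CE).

I_C ≈ 6.1 mA, V_CE ≈ 3.2 V

Thevenize the base divider: V_Th = V_CC·R_2/(R_1+R_2) = 24×2.7/12.7 = 5.1 V, R_Th = R_1‖R_2 = 2.13 kΩ.
Base-emitter loop: V_Th = I_B·R_Th + V_BE + (β+1)I_B·R_E, so I_B = (5.1 − 0.7) / (2.13 + 76×0.68) = 0.0818 mA.
I_C = β·I_B = 75×0.0818 = 6.14 mA, and I_E = (β+1)I_B = 6.22 mA.
V_CE = V_CC − I_C·R_C − I_E·R_E = 24 − 6.14×2.7 − 6.22×0.68 = 3.2 V.
V_CE = 3.2 V > 0.2 V confirms active-region operation.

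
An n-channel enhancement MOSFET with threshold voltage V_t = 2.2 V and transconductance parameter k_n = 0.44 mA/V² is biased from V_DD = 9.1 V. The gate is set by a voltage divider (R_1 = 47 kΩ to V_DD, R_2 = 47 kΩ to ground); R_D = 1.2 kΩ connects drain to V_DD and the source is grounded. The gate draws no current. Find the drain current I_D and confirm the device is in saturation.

I_D ≈ 1.2 mA

V_G = V_DD·R_2/(R_1+R_2) = 9.1×47/94 = 4.55 V. With the source grounded, V_GS = V_G = 4.55 V.
Assume saturation: I_D = (k_n/2)(V_GS − V_t)² = (0.44/2)×(4.55 − 2.2)² = 0.22×2.35² = 1.21 mA.
V_DS = V_DD − I_D·R_D = 9.1 − 1.21×1.2 = 7.64 V.
Saturation requires V_DS ≥ V_GS − V_t = 2.35 V; 7.64 ≥ 2.35 ✓.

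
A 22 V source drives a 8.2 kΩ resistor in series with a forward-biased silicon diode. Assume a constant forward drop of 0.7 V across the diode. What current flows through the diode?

KVL around the loop: 22 = V_D + I·R = 0.7 + I × 8.2 kΩ.
So I = (22 − 0.7) / 8.2 kΩ = 21.3 / 8.2 = 2.6 mA.

I ≈ 2.6 mA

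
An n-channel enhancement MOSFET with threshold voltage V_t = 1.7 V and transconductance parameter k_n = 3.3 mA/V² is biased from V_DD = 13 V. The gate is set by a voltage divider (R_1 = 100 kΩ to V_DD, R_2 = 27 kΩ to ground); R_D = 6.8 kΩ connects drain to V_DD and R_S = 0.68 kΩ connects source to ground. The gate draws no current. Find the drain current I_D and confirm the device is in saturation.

I_D ≈ 0.64 mA

V_G = V_DD·R_2/(R_1+R_2) = 13×27/127 = 2.76 V.
Assume saturation: I_D = (k_n/2)(V_GS − V_t)² with V_GS = V_G − I_D·R_S = 2.76 − 0.68·I_D.
Substituting gives 0.763·I_D² − 3.39·I_D + 1.87 = 0, with roots I_D = 0.645 or 3.79 mA.
The root I_D = 3.79 mA gives V_GS = 0.184 V ≤ V_t, so take I_D = 0.645 mA.
Then V_GS = 2.33 V and V_DS = V_DD − I_D(R_D+R_S) = 13 − 0.645×7.48 = 8.18 V.
Saturation requires V_DS ≥ V_GS − V_t = 0.625 V; 8.18 ≥ 0.625 ✓.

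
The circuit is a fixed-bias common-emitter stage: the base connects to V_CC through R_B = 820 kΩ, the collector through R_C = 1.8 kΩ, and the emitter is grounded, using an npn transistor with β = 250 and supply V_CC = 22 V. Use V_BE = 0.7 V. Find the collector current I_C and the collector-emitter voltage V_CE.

Base loop: V_CC = I_B·R_B + V_BE, so I_B = (22 − 0.7)/820 kΩ = 0.026 mA.
In the active region I_C = β·I_B = 250 × 0.026 = 6.49 mA.
Collector loop: V_CE = V_CC − I_C·R_C = 22 − 6.49×1.8 = 10.3 V.
Since V_CE = 10.3 V > V_CE(sat) ≈ 0.2 V, the transistor is in the active region as assumed.

I_C ≈ 6.5 mA, V_CE ≈ 10 V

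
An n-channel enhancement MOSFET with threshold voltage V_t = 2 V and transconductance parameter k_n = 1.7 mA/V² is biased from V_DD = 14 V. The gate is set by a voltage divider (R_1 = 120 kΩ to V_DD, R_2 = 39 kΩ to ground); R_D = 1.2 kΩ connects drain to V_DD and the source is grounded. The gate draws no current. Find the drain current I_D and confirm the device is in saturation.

V_G = V_DD·R_2/(R_1+R_2) = 14×39/159 = 3.43 V. With the source grounded, V_GS = V_G = 3.43 V.
Assume saturation: I_D = (k_n/2)(V_GS − V_t)² = (1.7/2)×(3.43 − 2)² = 0.85×1.43² = 1.75 mA.
V_DS = V_DD − I_D·R_D = 14 − 1.75×1.2 = 11.9 V.
Saturation requires V_DS ≥ V_GS − V_t = 1.43 V; 11.9 ≥ 1.43 ✓.

I_D ≈ 1.7 mA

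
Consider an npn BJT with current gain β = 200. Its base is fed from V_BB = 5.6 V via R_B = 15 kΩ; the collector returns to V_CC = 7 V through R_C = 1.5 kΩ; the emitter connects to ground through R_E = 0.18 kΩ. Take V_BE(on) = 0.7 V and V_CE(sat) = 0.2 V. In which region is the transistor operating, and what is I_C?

Assume active: I_B = (5.6 − 0.7)/(15 + 201×0.18) = 0.0957 mA, I_C = β·I_B = 19.1 mA.
Then V_CE = 7 − 19.1×1.5 − 19.2×0.18 = -25.2 V < 0.2 V — the active assumption fails.
Re-solve with V_CE = 0.2 V. KCL at the emitter: V_E/R_E = (V_BB−0.7−V_E)/R_B + (V_CC−0.2−V_E)/R_C, giving V_E = 0.773 V.
I_C = (V_CC − 0.2 − V_E)/R_C = (6.8 − 0.773)/1.5 = 4.02 mA.
Check: I_B = (4.9 − 0.773)/15 = 0.275 mA, and β·I_B = 55 mA > I_C, confirming saturation.

saturation; I_C ≈ 4 mA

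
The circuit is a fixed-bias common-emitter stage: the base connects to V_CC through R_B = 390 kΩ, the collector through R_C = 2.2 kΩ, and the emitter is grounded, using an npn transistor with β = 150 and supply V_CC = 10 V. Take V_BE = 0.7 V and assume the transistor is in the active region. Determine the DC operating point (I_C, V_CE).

Base loop: V_CC = I_B·R_B + V_BE, so I_B = (10 − 0.7)/390 kΩ = 0.0238 mA.
In the active region I_C = β·I_B = 150 × 0.0238 = 3.58 mA.
Collector loop: V_CE = V_CC − I_C·R_C = 10 − 3.58×2.2 = 2.13 V.
Since V_CE = 2.13 V > V_CE(sat) ≈ 0.2 V, the transistor is in the active region as assumed.

I_C ≈ 3.6 mA, V_CE ≈ 2.1 V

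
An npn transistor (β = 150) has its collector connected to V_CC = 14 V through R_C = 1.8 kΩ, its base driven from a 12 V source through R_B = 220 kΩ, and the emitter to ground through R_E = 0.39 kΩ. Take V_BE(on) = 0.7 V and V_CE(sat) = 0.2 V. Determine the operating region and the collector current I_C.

Assume active. Base-emitter loop: I_B = (V_BB − V_BE)/(R_B + (β+1)R_E) = (12 − 0.7)/(220 + 151×0.39) = 0.0405 mA.
I_C = β·I_B = 150×0.0405 = 6.08 mA.
V_CE = V_CC − I_C·R_C − I_E·R_E = 14 − 6.08×1.8 − 6.12×0.39 = 0.674 V > V_CE(sat), so the active-region assumption holds.

active; I_C ≈ 6.1 mA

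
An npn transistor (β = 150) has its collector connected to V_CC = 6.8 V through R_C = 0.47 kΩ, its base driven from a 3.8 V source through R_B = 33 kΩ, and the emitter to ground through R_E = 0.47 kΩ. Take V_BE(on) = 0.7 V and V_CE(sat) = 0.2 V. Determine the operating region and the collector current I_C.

active; I_C ≈ 4.5 mA

Assume active. Base-emitter loop: I_B = (V_BB − V_BE)/(R_B + (β+1)R_E) = (3.8 − 0.7)/(33 + 151×0.47) = 0.0298 mA.
I_C = β·I_B = 150×0.0298 = 4.47 mA.
V_CE = V_CC − I_C·R_C − I_E·R_E = 6.8 − 4.47×0.47 − 4.5×0.47 = 2.58 V > V_CE(sat), so the active-region assumption holds.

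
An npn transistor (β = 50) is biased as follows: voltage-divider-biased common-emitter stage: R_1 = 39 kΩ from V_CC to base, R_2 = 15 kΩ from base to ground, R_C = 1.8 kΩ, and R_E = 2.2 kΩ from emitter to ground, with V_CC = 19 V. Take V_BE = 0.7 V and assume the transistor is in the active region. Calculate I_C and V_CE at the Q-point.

Thevenize the base divider: V_Th = V_CC·R_2/(R_1+R_2) = 19×15/54 = 5.28 V, R_Th = R_1‖R_2 = 10.8 kΩ.
Base-emitter loop: V_Th = I_B·R_Th + V_BE + (β+1)I_B·R_E, so I_B = (5.28 − 0.7) / (10.8 + 51×2.2) = 0.0372 mA.
I_C = β·I_B = 50×0.0372 = 1.86 mA, and I_E = (β+1)I_B = 1.9 mA.
V_CE = V_CC − I_C·R_C − I_E·R_E = 19 − 1.86×1.8 − 1.9×2.2 = 11.5 V.
V_CE = 11.5 V > 0.2 V confirms active-region operation.

I_C ≈ 1.9 mA, V_CE ≈ 11 V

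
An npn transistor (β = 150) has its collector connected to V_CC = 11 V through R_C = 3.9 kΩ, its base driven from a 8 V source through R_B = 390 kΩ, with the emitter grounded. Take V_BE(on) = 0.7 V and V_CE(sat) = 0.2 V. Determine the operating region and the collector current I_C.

saturation; I_C ≈ 2.8 mA

Assume active: I_B = (8 − 0.7)/390 = 0.0187 mA, giving I_C = β·I_B = 2.81 mA.
But then V_CE = 11 − 2.81×3.9 = 0.05 V < V_CE(sat) = 0.2 V — impossible in the active region.
So the transistor is saturated. With V_CE = 0.2 V, I_C = (V_CC − 0.2)/R_C = 10.8/3.9 = 2.77 mA.
Check: β·I_B = 2.81 mA > I_C = 2.77 mA, confirming saturation.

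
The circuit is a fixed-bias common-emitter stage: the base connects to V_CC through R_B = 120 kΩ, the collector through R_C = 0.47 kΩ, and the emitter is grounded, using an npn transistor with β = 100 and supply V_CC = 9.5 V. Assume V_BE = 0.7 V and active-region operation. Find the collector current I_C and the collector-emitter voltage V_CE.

Base loop: V_CC = I_B·R_B + V_BE, so I_B = (9.5 − 0.7)/120 kΩ = 0.0733 mA.
In the active region I_C = β·I_B = 100 × 0.0733 = 7.33 mA.
Collector loop: V_CE = V_CC − I_C·R_C = 9.5 − 7.33×0.47 = 6.05 V.
Since V_CE = 6.05 V > V_CE(sat) ≈ 0.2 V, the transistor is in the active region as assumed.

I_C ≈ 7.3 mA, V_CE ≈ 6.1 V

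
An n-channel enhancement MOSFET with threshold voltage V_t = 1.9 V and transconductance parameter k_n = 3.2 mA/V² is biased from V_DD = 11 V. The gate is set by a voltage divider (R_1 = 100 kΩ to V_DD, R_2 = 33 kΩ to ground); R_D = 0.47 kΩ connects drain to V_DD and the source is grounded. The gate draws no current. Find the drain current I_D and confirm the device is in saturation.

I_D ≈ 1.1 mA

V_G = V_DD·R_2/(R_1+R_2) = 11×33/133 = 2.73 V. With the source grounded, V_GS = V_G = 2.73 V.
Assume saturation: I_D = (k_n/2)(V_GS − V_t)² = (3.2/2)×(2.73 − 1.9)² = 1.6×0.829² = 1.1 mA.
V_DS = V_DD − I_D·R_D = 11 − 1.1×0.47 = 10.5 V.
Saturation requires V_DS ≥ V_GS − V_t = 0.829 V; 10.5 ≥ 0.829 ✓.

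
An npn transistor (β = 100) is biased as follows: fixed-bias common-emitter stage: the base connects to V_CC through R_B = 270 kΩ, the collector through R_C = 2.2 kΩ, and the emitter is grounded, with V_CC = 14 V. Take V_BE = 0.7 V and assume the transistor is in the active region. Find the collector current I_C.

Base loop: V_CC = I_B·R_B + V_BE, so I_B = (14 − 0.7)/270 kΩ = 0.0493 mA.
In the active region I_C = β·I_B = 100 × 0.0493 = 4.93 mA.
Collector loop: V_CE = V_CC − I_C·R_C = 14 − 4.93×2.2 = 3.16 V.
Since V_CE = 3.16 V > V_CE(sat) ≈ 0.2 V, the transistor is in the active region as assumed.

I_C ≈ 4.9 mA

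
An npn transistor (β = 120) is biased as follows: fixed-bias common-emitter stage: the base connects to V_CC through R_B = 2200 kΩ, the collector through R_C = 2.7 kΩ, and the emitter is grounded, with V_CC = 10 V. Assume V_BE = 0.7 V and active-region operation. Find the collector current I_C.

I_C ≈ 0.51 mA

Base loop: V_CC = I_B·R_B + V_BE, so I_B = (10 − 0.7)/2200 kΩ = 0.00423 mA.
In the active region I_C = β·I_B = 120 × 0.00423 = 0.507 mA.
Collector loop: V_CE = V_CC − I_C·R_C = 10 − 0.507×2.7 = 8.63 V.
Since V_CE = 8.63 V > V_CE(sat) ≈ 0.2 V, the transistor is in the active region as assumed.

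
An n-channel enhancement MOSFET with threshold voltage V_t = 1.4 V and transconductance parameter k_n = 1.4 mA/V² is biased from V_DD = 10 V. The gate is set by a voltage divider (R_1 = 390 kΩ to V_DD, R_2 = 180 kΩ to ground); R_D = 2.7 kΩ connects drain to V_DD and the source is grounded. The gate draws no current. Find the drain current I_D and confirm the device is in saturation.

V_G = V_DD·R_2/(R_1+R_2) = 10×180/570 = 3.16 V. With the source grounded, V_GS = V_G = 3.16 V.
Assume saturation: I_D = (k_n/2)(V_GS − V_t)² = (1.4/2)×(3.16 − 1.4)² = 0.7×1.76² = 2.16 mA.
V_DS = V_DD − I_D·R_D = 10 − 2.16×2.7 = 4.16 V.
Saturation requires V_DS ≥ V_GS − V_t = 1.76 V; 4.16 ≥ 1.76 ✓.

I_D ≈ 2.2 mA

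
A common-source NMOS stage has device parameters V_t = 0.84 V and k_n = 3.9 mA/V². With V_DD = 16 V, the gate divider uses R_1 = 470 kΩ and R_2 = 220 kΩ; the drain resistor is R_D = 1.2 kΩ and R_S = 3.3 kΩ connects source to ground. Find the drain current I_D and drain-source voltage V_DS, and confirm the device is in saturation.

V_G = V_DD·R_2/(R_1+R_2) = 16×220/690 = 5.1 V.
Assume saturation: I_D = (k_n/2)(V_GS − V_t)² with V_GS = V_G − I_D·R_S = 5.1 − 3.3·I_D.
Substituting gives 21.2·I_D² − 55.8·I_D + 35.4 = 0, with roots I_D = 1.07 or 1.56 mA.
The root I_D = 1.56 mA gives V_GS = -0.0552 V ≤ V_t, so take I_D = 1.07 mA.
Then V_GS = 1.58 V and V_DS = V_DD − I_D(R_D+R_S) = 16 − 1.07×4.5 = 11.2 V.
Saturation requires V_DS ≥ V_GS − V_t = 0.74 V; 11.2 ≥ 0.74 ✓.

I_D ≈ 1.1 mA, V_DS ≈ 11 V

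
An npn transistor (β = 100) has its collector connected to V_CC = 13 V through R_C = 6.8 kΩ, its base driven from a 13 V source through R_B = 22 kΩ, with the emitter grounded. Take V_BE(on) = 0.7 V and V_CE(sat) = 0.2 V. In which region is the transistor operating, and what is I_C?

saturation; I_C ≈ 1.9 mA

Assume active: I_B = (13 − 0.7)/22 = 0.559 mA, giving I_C = β·I_B = 55.9 mA.
But then V_CE = 13 − 55.9×6.8 = -367 V < V_CE(sat) = 0.2 V — impossible in the active region.
So the transistor is saturated. With V_CE = 0.2 V, I_C = (V_CC − 0.2)/R_C = 12.8/6.8 = 1.88 mA.
Check: β·I_B = 55.9 mA > I_C = 1.88 mA, confirming saturation.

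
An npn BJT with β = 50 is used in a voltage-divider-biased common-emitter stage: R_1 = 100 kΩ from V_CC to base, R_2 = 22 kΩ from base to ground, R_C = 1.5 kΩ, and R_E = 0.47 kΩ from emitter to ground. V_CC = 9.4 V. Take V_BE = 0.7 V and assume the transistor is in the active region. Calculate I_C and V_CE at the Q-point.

I_C ≈ 1.2 mA, V_CE ≈ 7.1 V

Thevenize the base divider: V_Th = V_CC·R_2/(R_1+R_2) = 9.4×22/122 = 1.7 V, R_Th = R_1‖R_2 = 18 kΩ.
Base-emitter loop: V_Th = I_B·R_Th + V_BE + (β+1)I_B·R_E, so I_B = (1.7 − 0.7) / (18 + 51×0.47) = 0.0237 mA.
I_C = β·I_B = 50×0.0237 = 1.18 mA, and I_E = (β+1)I_B = 1.21 mA.
V_CE = V_CC − I_C·R_C − I_E·R_E = 9.4 − 1.18×1.5 − 1.21×0.47 = 7.06 V.
V_CE = 7.06 V > 0.2 V confirms active-region operation.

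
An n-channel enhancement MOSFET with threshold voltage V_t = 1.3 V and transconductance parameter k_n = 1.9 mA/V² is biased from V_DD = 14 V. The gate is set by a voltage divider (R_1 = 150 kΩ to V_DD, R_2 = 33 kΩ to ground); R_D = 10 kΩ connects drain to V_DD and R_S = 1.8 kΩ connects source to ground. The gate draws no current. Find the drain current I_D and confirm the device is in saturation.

V_G = V_DD·R_2/(R_1+R_2) = 14×33/183 = 2.52 V.
Assume saturation: I_D = (k_n/2)(V_GS − V_t)² with V_GS = V_G − I_D·R_S = 2.52 − 1.8·I_D.
Substituting gives 3.08·I_D² − 5.19·I_D + 1.42 = 0, with roots I_D = 0.345 or 1.34 mA.
The root I_D = 1.34 mA gives V_GS = 0.112 V ≤ V_t, so take I_D = 0.345 mA.
Then V_GS = 1.9 V and V_DS = V_DD − I_D(R_D+R_S) = 14 − 0.345×11.8 = 9.92 V.
Saturation requires V_DS ≥ V_GS − V_t = 0.603 V; 9.92 ≥ 0.603 ✓.

I_D ≈ 0.35 mA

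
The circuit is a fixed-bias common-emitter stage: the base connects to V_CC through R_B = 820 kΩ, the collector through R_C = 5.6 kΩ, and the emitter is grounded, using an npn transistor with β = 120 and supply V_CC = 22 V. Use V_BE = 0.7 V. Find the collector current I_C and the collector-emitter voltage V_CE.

I_C ≈ 3.1 mA, V_CE ≈ 4.5 V

Base loop: V_CC = I_B·R_B + V_BE, so I_B = (22 − 0.7)/820 kΩ = 0.026 mA.
In the active region I_C = β·I_B = 120 × 0.026 = 3.12 mA.
Collector loop: V_CE = V_CC − I_C·R_C = 22 − 3.12×5.6 = 4.54 V.
Since V_CE = 4.54 V > V_CE(sat) ≈ 0.2 V, the transistor is in the active region as assumed.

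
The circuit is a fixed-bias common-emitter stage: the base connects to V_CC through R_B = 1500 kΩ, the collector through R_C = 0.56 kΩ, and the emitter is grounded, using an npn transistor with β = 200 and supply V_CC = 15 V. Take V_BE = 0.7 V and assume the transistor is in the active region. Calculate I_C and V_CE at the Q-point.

Base loop: V_CC = I_B·R_B + V_BE, so I_B = (15 − 0.7)/1500 kΩ = 0.00953 mA.
In the active region I_C = β·I_B = 200 × 0.00953 = 1.91 mA.
Collector loop: V_CE = V_CC − I_C·R_C = 15 − 1.91×0.56 = 13.9 V.
Since V_CE = 13.9 V > V_CE(sat) ≈ 0.2 V, the transistor is in the active region as assumed.

I_C ≈ 1.9 mA, V_CE ≈ 14 V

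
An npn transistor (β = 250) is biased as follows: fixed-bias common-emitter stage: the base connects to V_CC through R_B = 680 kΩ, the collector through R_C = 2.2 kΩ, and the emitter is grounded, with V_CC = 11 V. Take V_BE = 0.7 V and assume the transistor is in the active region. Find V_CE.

V_CE ≈ 2.7 V

Base loop: V_CC = I_B·R_B + V_BE, so I_B = (11 − 0.7)/680 kΩ = 0.0151 mA.
In the active region I_C = β·I_B = 250 × 0.0151 = 3.79 mA.
Collector loop: V_CE = V_CC − I_C·R_C = 11 − 3.79×2.2 = 2.67 V.
Since V_CE = 2.67 V > V_CE(sat) ≈ 0.2 V, the transistor is in the active region as assumed.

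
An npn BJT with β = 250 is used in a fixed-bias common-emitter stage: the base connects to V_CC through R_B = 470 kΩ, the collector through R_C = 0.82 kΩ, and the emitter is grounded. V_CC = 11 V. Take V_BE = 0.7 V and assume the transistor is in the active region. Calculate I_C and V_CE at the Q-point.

Base loop: V_CC = I_B·R_B + V_BE, so I_B = (11 − 0.7)/470 kΩ = 0.0219 mA.
In the active region I_C = β·I_B = 250 × 0.0219 = 5.48 mA.
Collector loop: V_CE = V_CC − I_C·R_C = 11 − 5.48×0.82 = 6.51 V.
Since V_CE = 6.51 V > V_CE(sat) ≈ 0.2 V, the transistor is in the active region as assumed.

I_C ≈ 5.5 mA, V_CE ≈ 6.5 V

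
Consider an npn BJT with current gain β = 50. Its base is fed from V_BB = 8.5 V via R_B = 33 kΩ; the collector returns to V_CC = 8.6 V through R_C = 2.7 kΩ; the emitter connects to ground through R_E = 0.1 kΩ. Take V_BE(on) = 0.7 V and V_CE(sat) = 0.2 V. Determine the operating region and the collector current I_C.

Assume active: I_B = (8.5 − 0.7)/(33 + 51×0.1) = 0.205 mA, I_C = β·I_B = 10.2 mA.
Then V_CE = 8.6 − 10.2×2.7 − 10.4×0.1 = -20.1 V < 0.2 V — the active assumption fails.
Re-solve with V_CE = 0.2 V. KCL at the emitter: V_E/R_E = (V_BB−0.7−V_E)/R_B + (V_CC−0.2−V_E)/R_C, giving V_E = 0.322 V.
I_C = (V_CC − 0.2 − V_E)/R_C = (8.4 − 0.322)/2.7 = 2.99 mA.
Check: I_B = (7.8 − 0.322)/33 = 0.227 mA, and β·I_B = 11.3 mA > I_C, confirming saturation.

saturation; I_C ≈ 3 mA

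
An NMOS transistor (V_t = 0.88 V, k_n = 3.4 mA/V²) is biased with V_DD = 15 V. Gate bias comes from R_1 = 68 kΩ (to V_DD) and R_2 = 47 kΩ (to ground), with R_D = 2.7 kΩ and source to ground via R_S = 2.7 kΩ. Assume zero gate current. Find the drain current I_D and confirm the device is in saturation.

V_G = V_DD·R_2/(R_1+R_2) = 15×47/115 = 6.13 V.
Assume saturation: I_D = (k_n/2)(V_GS − V_t)² with V_GS = V_G − I_D·R_S = 6.13 − 2.7·I_D.
Substituting gives 12.4·I_D² − 49.2·I_D + 46.9 = 0, with roots I_D = 1.59 or 2.38 mA.
The root I_D = 2.38 mA gives V_GS = -0.304 V ≤ V_t, so take I_D = 1.59 mA.
Then V_GS = 1.85 V and V_DS = V_DD − I_D(R_D+R_S) = 15 − 1.59×5.4 = 6.43 V.
Saturation requires V_DS ≥ V_GS − V_t = 0.966 V; 6.43 ≥ 0.966 ✓.

I_D ≈ 1.6 mA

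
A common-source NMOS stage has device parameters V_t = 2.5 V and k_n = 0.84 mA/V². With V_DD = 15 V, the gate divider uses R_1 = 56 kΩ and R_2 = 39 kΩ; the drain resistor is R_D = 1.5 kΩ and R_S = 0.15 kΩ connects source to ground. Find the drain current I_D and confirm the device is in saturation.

I_D ≈ 3.9 mA

V_G = V_DD·R_2/(R_1+R_2) = 15×39/95 = 6.16 V.
Assume saturation: I_D = (k_n/2)(V_GS − V_t)² with V_GS = V_G − I_D·R_S = 6.16 − 0.15·I_D.
Substituting gives 0.00945·I_D² − 1.46·I_D + 5.62 = 0, with roots I_D = 3.95 or 151 mA.
The root I_D = 151 mA gives V_GS = -16.4 V ≤ V_t, so take I_D = 3.95 mA.
Then V_GS = 5.57 V and V_DS = V_DD − I_D(R_D+R_S) = 15 − 3.95×1.65 = 8.49 V.
Saturation requires V_DS ≥ V_GS − V_t = 3.07 V; 8.49 ≥ 3.07 ✓.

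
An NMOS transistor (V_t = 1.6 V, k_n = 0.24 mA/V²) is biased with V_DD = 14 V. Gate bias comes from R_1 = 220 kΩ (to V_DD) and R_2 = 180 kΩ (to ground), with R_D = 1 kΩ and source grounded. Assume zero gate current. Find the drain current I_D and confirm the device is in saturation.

V_G = V_DD·R_2/(R_1+R_2) = 14×180/400 = 6.3 V. With the source grounded, V_GS = V_G = 6.3 V.
Assume saturation: I_D = (k_n/2)(V_GS − V_t)² = (0.24/2)×(6.3 − 1.6)² = 0.12×4.7² = 2.65 mA.
V_DS = V_DD − I_D·R_D = 14 − 2.65×1 = 11.3 V.
Saturation requires V_DS ≥ V_GS − V_t = 4.7 V; 11.3 ≥ 4.7 ✓.

I_D ≈ 2.7 mA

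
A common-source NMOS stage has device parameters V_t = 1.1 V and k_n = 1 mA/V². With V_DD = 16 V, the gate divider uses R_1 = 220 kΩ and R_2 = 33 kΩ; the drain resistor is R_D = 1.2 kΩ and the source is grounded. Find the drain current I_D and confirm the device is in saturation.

I_D ≈ 0.49 mA

V_G = V_DD·R_2/(R_1+R_2) = 16×33/253 = 2.09 V. With the source grounded, V_GS = V_G = 2.09 V.
Assume saturation: I_D = (k_n/2)(V_GS − V_t)² = (1/2)×(2.09 − 1.1)² = 0.5×0.987² = 0.487 mA.
V_DS = V_DD − I_D·R_D = 16 − 0.487×1.2 = 15.4 V.
Saturation requires V_DS ≥ V_GS − V_t = 0.987 V; 15.4 ≥ 0.987 ✓.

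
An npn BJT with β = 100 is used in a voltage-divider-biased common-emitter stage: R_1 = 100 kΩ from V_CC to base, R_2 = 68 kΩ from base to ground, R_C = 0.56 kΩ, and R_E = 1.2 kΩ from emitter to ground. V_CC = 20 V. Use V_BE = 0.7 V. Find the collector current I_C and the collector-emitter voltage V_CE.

Thevenize the base divider: V_Th = V_CC·R_2/(R_1+R_2) = 20×68/168 = 8.1 V, R_Th = R_1‖R_2 = 40.5 kΩ.
Base-emitter loop: V_Th = I_B·R_Th + V_BE + (β+1)I_B·R_E, so I_B = (8.1 − 0.7) / (40.5 + 101×1.2) = 0.0457 mA.
I_C = β·I_B = 100×0.0457 = 4.57 mA, and I_E = (β+1)I_B = 4.62 mA.
V_CE = V_CC − I_C·R_C − I_E·R_E = 20 − 4.57×0.56 − 4.62×1.2 = 11.9 V.
V_CE = 11.9 V > 0.2 V confirms active-region operation.

I_C ≈ 4.6 mA, V_CE ≈ 12 V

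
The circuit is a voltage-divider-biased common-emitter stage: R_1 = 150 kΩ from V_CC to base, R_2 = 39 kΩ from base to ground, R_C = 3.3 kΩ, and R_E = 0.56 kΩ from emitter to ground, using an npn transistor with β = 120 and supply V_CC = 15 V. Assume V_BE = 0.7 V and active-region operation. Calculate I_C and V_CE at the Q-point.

I_C ≈ 2.9 mA, V_CE ≈ 3.7 V

Thevenize the base divider: V_Th = V_CC·R_2/(R_1+R_2) = 15×39/189 = 3.1 V, R_Th = R_1‖R_2 = 31 kΩ.
Base-emitter loop: V_Th = I_B·R_Th + V_BE + (β+1)I_B·R_E, so I_B = (3.1 − 0.7) / (31 + 121×0.56) = 0.0243 mA.
I_C = β·I_B = 120×0.0243 = 2.91 mA, and I_E = (β+1)I_B = 2.94 mA.
V_CE = V_CC − I_C·R_C − I_E·R_E = 15 − 2.91×3.3 − 2.94×0.56 = 3.75 V.
V_CE = 3.75 V > 0.2 V confirms active-region operation.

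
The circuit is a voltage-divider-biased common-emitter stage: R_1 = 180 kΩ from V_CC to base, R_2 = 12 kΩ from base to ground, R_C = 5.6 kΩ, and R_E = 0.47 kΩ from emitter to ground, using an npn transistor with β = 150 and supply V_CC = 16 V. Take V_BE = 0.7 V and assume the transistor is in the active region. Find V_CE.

Thevenize the base divider: V_Th = V_CC·R_2/(R_1+R_2) = 16×12/192 = 1 V, R_Th = R_1‖R_2 = 11.2 kΩ.
Base-emitter loop: V_Th = I_B·R_Th + V_BE + (β+1)I_B·R_E, so I_B = (1 − 0.7) / (11.2 + 151×0.47) = 0.00365 mA.
I_C = β·I_B = 150×0.00365 = 0.547 mA, and I_E = (β+1)I_B = 0.551 mA.
V_CE = V_CC − I_C·R_C − I_E·R_E = 16 − 0.547×5.6 − 0.551×0.47 = 12.7 V.
V_CE = 12.7 V > 0.2 V confirms active-region operation.

V_CE ≈ 13 V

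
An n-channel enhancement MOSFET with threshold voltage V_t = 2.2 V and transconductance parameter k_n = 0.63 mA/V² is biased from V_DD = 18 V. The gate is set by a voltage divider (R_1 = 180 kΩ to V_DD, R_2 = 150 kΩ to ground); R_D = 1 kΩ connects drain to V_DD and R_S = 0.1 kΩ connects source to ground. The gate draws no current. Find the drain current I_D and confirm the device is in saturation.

I_D ≈ 8.3 mA

V_G = V_DD·R_2/(R_1+R_2) = 18×150/330 = 8.18 V.
Assume saturation: I_D = (k_n/2)(V_GS − V_t)² with V_GS = V_G − I_D·R_S = 8.18 − 0.1·I_D.
Substituting gives 0.00315·I_D² − 1.38·I_D + 11.3 = 0, with roots I_D = 8.35 or 429 mA.
The root I_D = 429 mA gives V_GS = -34.7 V ≤ V_t, so take I_D = 8.35 mA.
Then V_GS = 7.35 V and V_DS = V_DD − I_D(R_D+R_S) = 18 − 8.35×1.1 = 8.82 V.
Saturation requires V_DS ≥ V_GS − V_t = 5.15 V; 8.82 ≥ 5.15 ✓.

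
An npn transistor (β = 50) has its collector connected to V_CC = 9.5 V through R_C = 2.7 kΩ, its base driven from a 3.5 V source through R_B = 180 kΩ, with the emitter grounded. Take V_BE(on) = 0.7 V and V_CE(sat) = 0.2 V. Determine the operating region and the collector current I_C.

active; I_C ≈ 0.78 mA

Assume active. Base-emitter loop: I_B = (V_BB − V_BE)/R_B = (3.5 − 0.7)/180 = 0.0156 mA.
I_C = β·I_B = 50×0.0156 = 0.778 mA.
V_CE = V_CC − I_C·R_C = 9.5 − 0.778×2.7 = 7.4 V > V_CE(sat), so the active-region assumption holds.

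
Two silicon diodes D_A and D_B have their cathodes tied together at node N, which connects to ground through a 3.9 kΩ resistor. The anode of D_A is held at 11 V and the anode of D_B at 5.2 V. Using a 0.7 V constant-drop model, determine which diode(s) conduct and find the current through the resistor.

Assume both conduct. Then node N would need to be at both 11−0.7 = 10.3 V and 5.2−0.7 = 4.5 V, which is impossible.
Assume only D_A conducts: V_N = 11 − 0.7 = 10.3 V, so I_R = 10.3/3.9 = 2.64 mA.
Check D_B: its anode-to-cathode voltage is 5.2 − 10.3 = -5.1 V < 0.7 V, so it is off. The assumption is consistent.

Only D_A conducts; I_R ≈ 2.6 mA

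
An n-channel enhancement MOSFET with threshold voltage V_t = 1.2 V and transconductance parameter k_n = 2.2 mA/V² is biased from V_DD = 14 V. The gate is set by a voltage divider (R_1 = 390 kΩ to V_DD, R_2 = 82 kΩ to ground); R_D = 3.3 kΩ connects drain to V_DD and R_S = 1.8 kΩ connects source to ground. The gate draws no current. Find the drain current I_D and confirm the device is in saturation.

I_D ≈ 0.36 mA

V_G = V_DD·R_2/(R_1+R_2) = 14×82/472 = 2.43 V.
Assume saturation: I_D = (k_n/2)(V_GS − V_t)² with V_GS = V_G − I_D·R_S = 2.43 − 1.8·I_D.
Substituting gives 3.56·I_D² − 5.88·I_D + 1.67 = 0, with roots I_D = 0.365 or 1.29 mA.
The root I_D = 1.29 mA gives V_GS = 0.119 V ≤ V_t, so take I_D = 0.365 mA.
Then V_GS = 1.78 V and V_DS = V_DD − I_D(R_D+R_S) = 14 − 0.365×5.1 = 12.1 V.
Saturation requires V_DS ≥ V_GS − V_t = 0.576 V; 12.1 ≥ 0.576 ✓.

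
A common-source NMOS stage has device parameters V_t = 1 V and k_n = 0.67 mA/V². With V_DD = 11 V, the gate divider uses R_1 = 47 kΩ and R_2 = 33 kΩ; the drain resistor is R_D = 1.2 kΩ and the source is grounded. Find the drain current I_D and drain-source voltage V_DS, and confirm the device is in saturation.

V_G = V_DD·R_2/(R_1+R_2) = 11×33/80 = 4.54 V. With the source grounded, V_GS = V_G = 4.54 V.
Assume saturation: I_D = (k_n/2)(V_GS − V_t)² = (0.67/2)×(4.54 − 1)² = 0.335×3.54² = 4.19 mA.
V_DS = V_DD − I_D·R_D = 11 − 4.19×1.2 = 5.97 V.
Saturation requires V_DS ≥ V_GS − V_t = 3.54 V; 5.97 ≥ 3.54 ✓.

I_D ≈ 4.2 mA, V_DS ≈ 6 V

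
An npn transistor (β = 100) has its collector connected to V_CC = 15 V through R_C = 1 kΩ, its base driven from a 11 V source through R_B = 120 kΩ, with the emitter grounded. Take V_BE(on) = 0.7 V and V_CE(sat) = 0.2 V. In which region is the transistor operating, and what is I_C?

Assume active. Base-emitter loop: I_B = (V_BB − V_BE)/R_B = (11 − 0.7)/120 = 0.0858 mA.
I_C = β·I_B = 100×0.0858 = 8.58 mA.
V_CE = V_CC − I_C·R_C = 15 − 8.58×1 = 6.42 V > V_CE(sat), so the active-region assumption holds.

active; I_C ≈ 8.6 mA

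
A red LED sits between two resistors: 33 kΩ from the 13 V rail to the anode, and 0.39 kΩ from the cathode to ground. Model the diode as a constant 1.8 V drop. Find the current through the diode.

I ≈ 0.34 mA

The two resistors are in series with the diode, so KVL gives 13 = I·33 + 1.8 + I·0.39.
I = (13 − 1.8) / (33 + 0.39) kΩ = 11.2 / 33.4 = 0.335 mA.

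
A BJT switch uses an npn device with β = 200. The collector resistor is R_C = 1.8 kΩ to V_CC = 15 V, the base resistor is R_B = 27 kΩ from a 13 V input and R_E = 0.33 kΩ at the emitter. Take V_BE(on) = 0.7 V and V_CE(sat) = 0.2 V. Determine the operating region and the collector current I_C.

saturation; I_C ≈ 6.9 mA

Assume active: I_B = (13 − 0.7)/(27 + 201×0.33) = 0.132 mA, I_C = β·I_B = 26.4 mA.
Then V_CE = 15 − 26.4×1.8 − 26.5×0.33 = -41.2 V < 0.2 V — the active assumption fails.
Re-solve with V_CE = 0.2 V. KCL at the emitter: V_E/R_E = (V_BB−0.7−V_E)/R_B + (V_CC−0.2−V_E)/R_C, giving V_E = 2.4 V.
I_C = (V_CC − 0.2 − V_E)/R_C = (14.8 − 2.4)/1.8 = 6.89 mA.
Check: I_B = (12.3 − 2.4)/27 = 0.367 mA, and β·I_B = 73.4 mA > I_C, confirming saturation.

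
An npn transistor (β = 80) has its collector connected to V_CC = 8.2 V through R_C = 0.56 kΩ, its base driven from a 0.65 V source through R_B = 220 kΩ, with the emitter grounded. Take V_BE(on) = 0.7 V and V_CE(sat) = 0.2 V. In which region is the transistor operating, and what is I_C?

cutoff; I_C ≈ 0

V_BB = 0.65 V ≤ V_BE(on) = 0.7 V, so the base-emitter junction is not forward biased.
The transistor is in cutoff: I_B = I_C = 0.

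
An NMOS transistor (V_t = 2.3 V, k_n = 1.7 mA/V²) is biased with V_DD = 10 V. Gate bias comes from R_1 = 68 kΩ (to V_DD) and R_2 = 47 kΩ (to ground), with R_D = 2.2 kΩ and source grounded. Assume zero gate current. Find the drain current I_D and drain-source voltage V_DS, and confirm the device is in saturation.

I_D ≈ 2.7 mA, V_DS ≈ 4 V

V_G = V_DD·R_2/(R_1+R_2) = 10×47/115 = 4.09 V. With the source grounded, V_GS = V_G = 4.09 V.
Assume saturation: I_D = (k_n/2)(V_GS − V_t)² = (1.7/2)×(4.09 − 2.3)² = 0.85×1.79² = 2.71 mA.
V_DS = V_DD − I_D·R_D = 10 − 2.71×2.2 = 4.03 V.
Saturation requires V_DS ≥ V_GS − V_t = 1.79 V; 4.03 ≥ 1.79 ✓.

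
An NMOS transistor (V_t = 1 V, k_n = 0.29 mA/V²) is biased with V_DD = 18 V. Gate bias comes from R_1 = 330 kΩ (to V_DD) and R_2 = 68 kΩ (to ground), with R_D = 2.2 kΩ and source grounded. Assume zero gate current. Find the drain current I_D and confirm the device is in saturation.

I_D ≈ 0.62 mA

V_G = V_DD·R_2/(R_1+R_2) = 18×68/398 = 3.08 V. With the source grounded, V_GS = V_G = 3.08 V.
Assume saturation: I_D = (k_n/2)(V_GS − V_t)² = (0.29/2)×(3.08 − 1)² = 0.145×2.08² = 0.625 mA.
V_DS = V_DD − I_D·R_D = 18 − 0.625×2.2 = 16.6 V.
Saturation requires V_DS ≥ V_GS − V_t = 2.08 V; 16.6 ≥ 2.08 ✓.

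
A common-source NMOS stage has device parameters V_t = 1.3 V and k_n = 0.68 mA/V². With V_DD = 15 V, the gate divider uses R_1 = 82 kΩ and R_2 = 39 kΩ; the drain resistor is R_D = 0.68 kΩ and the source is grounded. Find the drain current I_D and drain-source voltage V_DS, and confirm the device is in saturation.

V_G = V_DD·R_2/(R_1+R_2) = 15×39/121 = 4.83 V. With the source grounded, V_GS = V_G = 4.83 V.
Assume saturation: I_D = (k_n/2)(V_GS − V_t)² = (0.68/2)×(4.83 − 1.3)² = 0.34×3.53² = 4.25 mA.
V_DS = V_DD − I_D·R_D = 15 − 4.25×0.68 = 12.1 V.
Saturation requires V_DS ≥ V_GS − V_t = 3.53 V; 12.1 ≥ 3.53 ✓.

I_D ≈ 4.2 mA, V_DS ≈ 12 V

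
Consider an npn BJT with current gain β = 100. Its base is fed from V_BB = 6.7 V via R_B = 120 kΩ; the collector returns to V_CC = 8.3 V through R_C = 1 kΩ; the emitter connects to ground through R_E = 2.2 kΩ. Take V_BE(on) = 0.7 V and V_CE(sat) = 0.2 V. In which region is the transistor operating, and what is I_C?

active; I_C ≈ 1.8 mA

Assume active. Base-emitter loop: I_B = (V_BB − V_BE)/(R_B + (β+1)R_E) = (6.7 − 0.7)/(120 + 101×2.2) = 0.0175 mA.
I_C = β·I_B = 100×0.0175 = 1.75 mA.
V_CE = V_CC − I_C·R_C − I_E·R_E = 8.3 − 1.75×1 − 1.77×2.2 = 2.65 V > V_CE(sat), so the active-region assumption holds.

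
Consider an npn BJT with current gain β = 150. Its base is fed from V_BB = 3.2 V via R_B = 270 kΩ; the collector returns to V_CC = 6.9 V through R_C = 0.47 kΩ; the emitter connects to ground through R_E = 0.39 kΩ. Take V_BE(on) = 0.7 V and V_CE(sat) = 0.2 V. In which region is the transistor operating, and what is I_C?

Assume active. Base-emitter loop: I_B = (V_BB − V_BE)/(R_B + (β+1)R_E) = (3.2 − 0.7)/(270 + 151×0.39) = 0.0076 mA.
I_C = β·I_B = 150×0.0076 = 1.14 mA.
V_CE = V_CC − I_C·R_C − I_E·R_E = 6.9 − 1.14×0.47 − 1.15×0.39 = 5.92 V > V_CE(sat), so the active-region assumption holds.

active; I_C ≈ 1.1 mA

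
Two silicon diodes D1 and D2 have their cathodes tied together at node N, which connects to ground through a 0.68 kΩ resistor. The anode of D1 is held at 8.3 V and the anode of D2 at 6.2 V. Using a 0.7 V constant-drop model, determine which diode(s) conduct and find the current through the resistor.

Assume both conduct. Then node N would need to be at both 8.3−0.7 = 7.6 V and 6.2−0.7 = 5.5 V, which is impossible.
Assume only D1 conducts: V_N = 8.3 − 0.7 = 7.6 V, so I_R = 7.6/0.68 = 11.2 mA.
Check D2: its anode-to-cathode voltage is 6.2 − 7.6 = -1.4 V < 0.7 V, so it is off. The assumption is consistent.

Only D1 conducts; I_R ≈ 11 mA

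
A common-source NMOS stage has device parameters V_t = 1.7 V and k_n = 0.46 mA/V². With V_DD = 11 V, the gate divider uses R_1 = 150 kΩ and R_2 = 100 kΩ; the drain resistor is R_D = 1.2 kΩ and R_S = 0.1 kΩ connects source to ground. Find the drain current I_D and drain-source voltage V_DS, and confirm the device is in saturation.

I_D ≈ 1.5 mA, V_DS ≈ 9.1 V

V_G = V_DD·R_2/(R_1+R_2) = 11×100/250 = 4.4 V.
Assume saturation: I_D = (k_n/2)(V_GS − V_t)² with V_GS = V_G − I_D·R_S = 4.4 − 0.1·I_D.
Substituting gives 0.0023·I_D² − 1.12·I_D + 1.68 = 0, with roots I_D = 1.5 or 487 mA.
The root I_D = 487 mA gives V_GS = -44.3 V ≤ V_t, so take I_D = 1.5 mA.
Then V_GS = 4.25 V and V_DS = V_DD − I_D(R_D+R_S) = 11 − 1.5×1.3 = 9.06 V.
Saturation requires V_DS ≥ V_GS − V_t = 2.55 V; 9.06 ≥ 2.55 ✓.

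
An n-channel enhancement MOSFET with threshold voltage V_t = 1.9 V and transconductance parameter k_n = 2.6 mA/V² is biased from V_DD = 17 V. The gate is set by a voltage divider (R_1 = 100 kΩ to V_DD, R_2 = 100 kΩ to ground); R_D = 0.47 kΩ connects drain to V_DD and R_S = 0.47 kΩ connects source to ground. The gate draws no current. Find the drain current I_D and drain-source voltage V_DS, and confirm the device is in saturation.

V_G = V_DD·R_2/(R_1+R_2) = 17×100/200 = 8.5 V.
Assume saturation: I_D = (k_n/2)(V_GS − V_t)² with V_GS = V_G − I_D·R_S = 8.5 − 0.47·I_D.
Substituting gives 0.287·I_D² − 9.07·I_D + 56.6 = 0, with roots I_D = 8.58 or 23 mA.
The root I_D = 23 mA gives V_GS = -2.31 V ≤ V_t, so take I_D = 8.58 mA.
Then V_GS = 4.47 V and V_DS = V_DD − I_D(R_D+R_S) = 17 − 8.58×0.94 = 8.94 V.
Saturation requires V_DS ≥ V_GS − V_t = 2.57 V; 8.94 ≥ 2.57 ✓.

I_D ≈ 8.6 mA, V_DS ≈ 8.9 V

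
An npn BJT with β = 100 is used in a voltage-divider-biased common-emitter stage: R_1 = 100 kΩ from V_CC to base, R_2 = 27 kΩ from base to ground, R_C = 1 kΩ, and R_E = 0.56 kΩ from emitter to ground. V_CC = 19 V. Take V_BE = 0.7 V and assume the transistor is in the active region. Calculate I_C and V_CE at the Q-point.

Thevenize the base divider: V_Th = V_CC·R_2/(R_1+R_2) = 19×27/127 = 4.04 V, R_Th = R_1‖R_2 = 21.3 kΩ.
Base-emitter loop: V_Th = I_B·R_Th + V_BE + (β+1)I_B·R_E, so I_B = (4.04 − 0.7) / (21.3 + 101×0.56) = 0.0429 mA.
I_C = β·I_B = 100×0.0429 = 4.29 mA, and I_E = (β+1)I_B = 4.33 mA.
V_CE = V_CC − I_C·R_C − I_E·R_E = 19 − 4.29×1 − 4.33×0.56 = 12.3 V.
V_CE = 12.3 V > 0.2 V confirms active-region operation.

I_C ≈ 4.3 mA, V_CE ≈ 12 V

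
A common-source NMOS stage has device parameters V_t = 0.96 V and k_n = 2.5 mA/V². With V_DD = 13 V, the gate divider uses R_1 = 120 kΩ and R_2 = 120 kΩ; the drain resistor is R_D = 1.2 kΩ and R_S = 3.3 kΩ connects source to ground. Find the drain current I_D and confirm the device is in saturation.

V_G = V_DD·R_2/(R_1+R_2) = 13×120/240 = 6.5 V.
Assume saturation: I_D = (k_n/2)(V_GS − V_t)² with V_GS = V_G − I_D·R_S = 6.5 − 3.3·I_D.
Substituting gives 13.6·I_D² − 46.7·I_D + 38.4 = 0, with roots I_D = 1.36 or 2.07 mA.
The root I_D = 2.07 mA gives V_GS = -0.326 V ≤ V_t, so take I_D = 1.36 mA.
Then V_GS = 2 V and V_DS = V_DD − I_D(R_D+R_S) = 13 − 1.36×4.5 = 6.87 V.
Saturation requires V_DS ≥ V_GS − V_t = 1.04 V; 6.87 ≥ 1.04 ✓.

I_D ≈ 1.4 mA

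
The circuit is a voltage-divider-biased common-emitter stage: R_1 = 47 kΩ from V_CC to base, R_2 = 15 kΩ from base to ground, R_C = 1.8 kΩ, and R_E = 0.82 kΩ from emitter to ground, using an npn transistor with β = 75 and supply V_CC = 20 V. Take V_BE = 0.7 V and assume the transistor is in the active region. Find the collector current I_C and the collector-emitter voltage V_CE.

Thevenize the base divider: V_Th = V_CC·R_2/(R_1+R_2) = 20×15/62 = 4.84 V, R_Th = R_1‖R_2 = 11.4 kΩ.
Base-emitter loop: V_Th = I_B·R_Th + V_BE + (β+1)I_B·R_E, so I_B = (4.84 − 0.7) / (11.4 + 76×0.82) = 0.0562 mA.
I_C = β·I_B = 75×0.0562 = 4.21 mA, and I_E = (β+1)I_B = 4.27 mA.
V_CE = V_CC − I_C·R_C − I_E·R_E = 20 − 4.21×1.8 − 4.27×0.82 = 8.92 V.
V_CE = 8.92 V > 0.2 V confirms active-region operation.

I_C ≈ 4.2 mA, V_CE ≈ 8.9 V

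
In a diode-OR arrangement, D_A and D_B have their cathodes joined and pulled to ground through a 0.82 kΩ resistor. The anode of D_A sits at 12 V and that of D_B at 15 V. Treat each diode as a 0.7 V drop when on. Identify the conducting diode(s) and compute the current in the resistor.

Assume both conduct. Then node N would need to be at both 12−0.7 = 11.3 V and 15−0.7 = 14.3 V, which is impossible.
Assume only D_B conducts: V_N = 15 − 0.7 = 14.3 V, so I_R = 14.3/0.82 = 17.4 mA.
Check D_A: its anode-to-cathode voltage is 12 − 14.3 = -2.3 V < 0.7 V, so it is off. The assumption is consistent.

Only D_B conducts; I_R ≈ 17 mA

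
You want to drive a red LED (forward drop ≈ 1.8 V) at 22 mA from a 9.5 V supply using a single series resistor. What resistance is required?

The resistor drops V_S − V_D = 9.5 − 1.8 = 7.7 V at 22 mA.
R = 7.7 V / 22 mA = 0.35 kΩ.

R ≈ 0.35 kΩ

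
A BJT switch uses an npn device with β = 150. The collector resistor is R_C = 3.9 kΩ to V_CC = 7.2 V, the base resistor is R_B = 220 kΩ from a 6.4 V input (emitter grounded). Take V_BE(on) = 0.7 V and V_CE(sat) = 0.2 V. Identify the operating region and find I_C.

saturation; I_C ≈ 1.8 mA

Assume active: I_B = (6.4 − 0.7)/220 = 0.0259 mA, giving I_C = β·I_B = 3.89 mA.
But then V_CE = 7.2 − 3.89×3.9 = -7.96 V < V_CE(sat) = 0.2 V — impossible in the active region.
So the transistor is saturated. With V_CE = 0.2 V, I_C = (V_CC − 0.2)/R_C = 7/3.9 = 1.79 mA.
Check: β·I_B = 3.89 mA > I_C = 1.79 mA, confirming saturation.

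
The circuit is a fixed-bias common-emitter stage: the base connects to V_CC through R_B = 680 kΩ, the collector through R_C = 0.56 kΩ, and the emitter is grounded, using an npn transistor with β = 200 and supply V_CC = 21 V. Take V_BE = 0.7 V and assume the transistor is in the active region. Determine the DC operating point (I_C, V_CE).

I_C ≈ 6 mA, V_CE ≈ 18 V

Base loop: V_CC = I_B·R_B + V_BE, so I_B = (21 − 0.7)/680 kΩ = 0.0299 mA.
In the active region I_C = β·I_B = 200 × 0.0299 = 5.97 mA.
Collector loop: V_CE = V_CC − I_C·R_C = 21 − 5.97×0.56 = 17.7 V.
Since V_CE = 17.7 V > V_CE(sat) ≈ 0.2 V, the transistor is in the active region as assumed.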